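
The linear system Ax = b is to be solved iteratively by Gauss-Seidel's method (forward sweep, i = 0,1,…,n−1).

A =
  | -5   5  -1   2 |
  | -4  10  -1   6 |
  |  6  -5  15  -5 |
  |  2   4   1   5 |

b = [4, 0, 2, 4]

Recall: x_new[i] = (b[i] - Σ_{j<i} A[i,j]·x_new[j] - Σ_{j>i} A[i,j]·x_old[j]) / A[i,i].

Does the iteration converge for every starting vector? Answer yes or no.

Split A = D + L + U, D = diag(-5, 10, 15, 5).
GS T = -(D+L)⁻¹U: row 0 first, T[0,1] = -(5)/(-5) = +1.0000; later rows by forward substitution.
  T[0,:] = [+0.0000  +1.0000  -0.2000  +0.4000]
  T[1,:] = [+0.0000  +0.4000  +0.0200  -0.4400]
  T[2,:] = [+0.0000  -0.2667  +0.0867  +0.0267]
  T[3,:] = [+0.0000  -0.6667  +0.0467  +0.1867]
eigenvalue magnitudes: 0.8479, 0.2401, 0.0655, 0.0000.
spectral radius ρ = 0.8479; 0.8479 < 1: convergent.

yes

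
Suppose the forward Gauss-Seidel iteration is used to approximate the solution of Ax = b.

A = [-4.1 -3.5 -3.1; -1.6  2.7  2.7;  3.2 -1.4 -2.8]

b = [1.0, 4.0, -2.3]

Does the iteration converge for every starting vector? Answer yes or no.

Write A = D+L+U with D = diag(-4.1, 2.7, -2.8).
T_GS = -(D+L)⁻¹U: row 0 first, T[0,2] = -(-3.1)/(-4.1) = -0.7561; later rows by forward substitution.
  T[0,:] = [+0.0000  -0.8537  -0.7561]
  T[1,:] = [+0.0000  -0.5059  -1.4481]
  T[2,:] = [+0.0000  -0.7227  -0.1401]
|λ(T)| sorted: 1.3622, 0.7162, 0.0000.
ρ = 1.3622; 1.3622 > 1 ⇒ diverges.

no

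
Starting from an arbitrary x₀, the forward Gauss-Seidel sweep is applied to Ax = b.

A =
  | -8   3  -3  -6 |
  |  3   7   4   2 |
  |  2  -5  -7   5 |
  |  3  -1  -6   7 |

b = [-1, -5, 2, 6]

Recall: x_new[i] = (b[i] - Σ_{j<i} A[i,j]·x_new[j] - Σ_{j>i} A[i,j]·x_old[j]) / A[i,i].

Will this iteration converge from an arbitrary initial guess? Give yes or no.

A = D + L + U where D = diag(-8, 7, -7, 7).
GS T = -(D+L)⁻¹U: row 0 first, T[0,2] = -(-3)/(-8) = -0.3750; later rows by forward substitution.
  T[0,:] = [+0.0000  +0.3750  -0.3750  -0.7500]
  T[1,:] = [+0.0000  -0.1607  -0.4107  +0.0357]
  T[2,:] = [+0.0000  +0.2219  +0.1862  +0.4745]
  T[3,:] = [+0.0000  +0.0066  +0.2617  +0.7332]
moduli |λ_i(T)| = 0.8912, 0.2713, 0.2713, 0.0000.
ρ = 0.8912; 0.8912 < 1: convergent.

yes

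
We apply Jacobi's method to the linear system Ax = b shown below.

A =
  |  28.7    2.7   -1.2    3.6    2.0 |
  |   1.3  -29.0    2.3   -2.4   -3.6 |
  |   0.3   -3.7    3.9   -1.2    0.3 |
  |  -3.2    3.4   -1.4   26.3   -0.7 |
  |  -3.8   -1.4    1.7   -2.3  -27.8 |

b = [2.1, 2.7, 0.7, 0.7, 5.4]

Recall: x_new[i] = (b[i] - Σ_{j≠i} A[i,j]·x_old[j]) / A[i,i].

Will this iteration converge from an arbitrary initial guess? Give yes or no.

yes

Let D = diag(28.7, -29, 3.9, 26.3, -27.8); L, U the strict triangles.
Jacobi T = -D⁻¹(L+U): T[1,2] = -(2.3)/(-29) = +0.0793; T[1,1] = 0.
  T[0,:] = [+0.0000 -0.0941 +0.0418 -0.1254 -0.0697]
  T[1,:] = [+0.0448 +0.0000 +0.0793 -0.0828 -0.1241]
  T[2,:] = [-0.0769 +0.9487 +0.0000 +0.3077 -0.0769]
  T[3,:] = [+0.1217 -0.1293 +0.0532 +0.0000 +0.0266]
  T[4,:] = [-0.1367 -0.0504 +0.0612 -0.0827 +0.0000]
|roots of det(T-λI)|: 0.3370, 0.2025, 0.1752, 0.0704, 0.0704.
ρ(T) = max|λ| = 0.3370; 0.3370 < 1: convergent.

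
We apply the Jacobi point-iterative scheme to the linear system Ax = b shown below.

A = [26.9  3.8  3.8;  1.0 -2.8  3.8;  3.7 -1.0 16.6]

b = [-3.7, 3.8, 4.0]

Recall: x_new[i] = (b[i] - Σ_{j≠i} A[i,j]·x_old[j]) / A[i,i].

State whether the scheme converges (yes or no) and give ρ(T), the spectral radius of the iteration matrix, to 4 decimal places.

Split A = D + L + U, D = diag(26.9, -2.8, 16.6).
Jacobi T = -D⁻¹(L+U): T[1,0] = -(1)/(-2.8) = +0.3571; T[1,1] = 0.
  T[0,:] = [+0.0000 -0.1413 -0.1413]
  T[1,:] = [+0.3571 +0.0000 +1.3571]
  T[2,:] = [-0.2229 +0.0602 +0.0000]
moduli |λ_i(T)| = 0.4019, 0.3143, 0.3143.
spectral radius ρ = 0.4019; 0.4019 < 1: convergent.

yes, ρ = 0.4019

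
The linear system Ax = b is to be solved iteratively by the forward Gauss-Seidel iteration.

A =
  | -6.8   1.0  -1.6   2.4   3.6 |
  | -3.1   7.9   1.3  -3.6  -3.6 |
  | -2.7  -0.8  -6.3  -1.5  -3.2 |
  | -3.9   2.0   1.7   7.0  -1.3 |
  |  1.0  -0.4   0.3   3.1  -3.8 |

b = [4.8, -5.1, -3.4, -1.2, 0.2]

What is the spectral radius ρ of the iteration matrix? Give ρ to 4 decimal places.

0.9078

Let D = diag(-6.8, 7.9, -6.3, 7, -3.8); L, U the strict triangles.
Gauss-Seidel: T = -(D+L)⁻¹U, row 0 first, T[0,3] = -(2.4)/(-6.8) = +0.3529; later rows by forward substitution.
  T[0,:] = [+0.0000 +0.1471 -0.2353 +0.3529 +0.5294]
  T[1,:] = [+0.0000 +0.0577 -0.2569 +0.5942 +0.6634]
  T[2,:] = [+0.0000 -0.0704 +0.1335 -0.4648 -0.8191]
  T[3,:] = [+0.0000 +0.0825 -0.0901 +0.1398 +0.4900]
  T[4,:] = [+0.0000 +0.0944 -0.0979 +0.1076 +0.4046]
|λ(T)| sorted: 0.9078, 0.1323, 0.1323, 0.0177, 0.0000.
ρ = 0.9078; 0.9078 < 1, so it converges for any x₀.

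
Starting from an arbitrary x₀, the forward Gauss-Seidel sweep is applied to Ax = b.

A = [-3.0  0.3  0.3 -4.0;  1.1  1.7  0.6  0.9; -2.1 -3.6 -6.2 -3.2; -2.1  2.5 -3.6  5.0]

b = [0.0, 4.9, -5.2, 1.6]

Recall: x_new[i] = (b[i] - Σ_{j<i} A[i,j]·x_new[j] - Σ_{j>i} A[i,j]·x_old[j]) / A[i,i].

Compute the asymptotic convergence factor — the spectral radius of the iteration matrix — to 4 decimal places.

A = D + L + U where D = diag(-3, 1.7, -6.2, 5).
GS T = -(D+L)⁻¹U: row 0 first, T[0,2] = -(0.3)/(-3) = +0.1000; later rows by forward substitution.
  T[0,:] = [+0.0000, +0.1000, +0.1000, -1.3333]
  T[1,:] = [+0.0000, -0.0647, -0.4176, +0.3333]
  T[2,:] = [+0.0000, +0.0037, +0.2086, -0.2581]
  T[3,:] = [+0.0000, +0.0770, +0.4010, -0.9125]
moduli |λ_i(T)| = 0.8359, 0.1351, 0.0677, 0.0000.
ρ = 0.8359; 0.8359 < 1, so it converges for any x₀.

0.8359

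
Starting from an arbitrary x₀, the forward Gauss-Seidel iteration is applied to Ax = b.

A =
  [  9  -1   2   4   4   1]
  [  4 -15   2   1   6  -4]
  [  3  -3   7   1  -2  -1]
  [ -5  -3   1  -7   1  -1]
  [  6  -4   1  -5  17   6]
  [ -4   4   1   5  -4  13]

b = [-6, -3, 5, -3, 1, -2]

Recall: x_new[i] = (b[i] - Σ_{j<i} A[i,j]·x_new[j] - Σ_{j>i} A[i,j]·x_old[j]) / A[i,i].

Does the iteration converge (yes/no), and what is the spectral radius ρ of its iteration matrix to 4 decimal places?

A = D + L + U where D = diag(9, -15, 7, -7, 17, 13).
Gauss-Seidel: T = -(D+L)⁻¹U, row 0 first, T[0,2] = -(2)/(9) = -0.2222; later rows by forward substitution.
  T[0,:] = [+0.0000 +0.1111 -0.2222 -0.4444 -0.4444 -0.1111]
  T[1,:] = [+0.0000 +0.0296 +0.0741 -0.0519 +0.2815 -0.2963]
  T[2,:] = [+0.0000 -0.0349 +0.1270 +0.0254 +0.5968 +0.0635]
  T[3,:] = [+0.0000 -0.0971 +0.1451 +0.3433 +0.4249 +0.0726]
  T[4,:] = [+0.0000 -0.0587 +0.1311 +0.2441 +0.3130 -0.3658]
  T[5,:] = [+0.0000 +0.0470 -0.1164 -0.1797 -0.3364 -0.0884]
moduli |λ_i(T)| = 0.8283, 0.1988, 0.1674, 0.0861, 0.0138, 0.0000.
spectral radius ρ = 0.8283; 0.8283 < 1: convergent.

yes, ρ = 0.8283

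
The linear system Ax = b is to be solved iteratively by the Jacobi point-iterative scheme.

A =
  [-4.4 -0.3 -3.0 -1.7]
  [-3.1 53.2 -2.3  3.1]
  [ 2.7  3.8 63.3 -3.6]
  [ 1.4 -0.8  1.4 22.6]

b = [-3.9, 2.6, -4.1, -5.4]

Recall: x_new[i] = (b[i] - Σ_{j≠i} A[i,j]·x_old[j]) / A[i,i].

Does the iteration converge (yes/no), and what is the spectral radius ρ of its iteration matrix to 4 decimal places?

A = D + L + U where D = diag(-4.4, 53.2, 63.3, 22.6).
Jacobi: T = -D⁻¹(L+U), T[3,2] = -(1.4)/(22.6) = -0.0619; T[3,3] = 0.
  T[0,:] = [+0.0000  -0.0682  -0.6818  -0.3864]
  T[1,:] = [+0.0583  +0.0000  +0.0432  -0.0583]
  T[2,:] = [-0.0427  -0.0600  +0.0000  +0.0569]
  T[3,:] = [-0.0619  +0.0354  -0.0619  +0.0000]
moduli |λ_i(T)| = 0.2345, 0.1725, 0.0585, 0.0585.
ρ = 0.2345; 0.2345 < 1: convergent.

yes, ρ = 0.2345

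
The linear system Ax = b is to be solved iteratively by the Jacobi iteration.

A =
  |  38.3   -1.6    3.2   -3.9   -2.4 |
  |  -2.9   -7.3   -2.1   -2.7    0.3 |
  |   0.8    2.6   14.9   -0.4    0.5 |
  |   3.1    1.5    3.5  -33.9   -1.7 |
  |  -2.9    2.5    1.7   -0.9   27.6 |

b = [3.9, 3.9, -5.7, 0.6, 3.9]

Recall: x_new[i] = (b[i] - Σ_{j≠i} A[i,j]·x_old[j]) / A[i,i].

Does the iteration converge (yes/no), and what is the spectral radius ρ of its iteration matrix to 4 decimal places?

Write A = D+L+U with D = diag(38.3, -7.3, 14.9, -33.9, 27.6).
T_J = -D⁻¹(L+U): T[3,2] = -(3.5)/(-33.9) = +0.1032; T[3,3] = 0.
  T[0,:] = [+0.0000  +0.0418  -0.0836  +0.1018  +0.0627]
  T[1,:] = [-0.3973  +0.0000  -0.2877  -0.3699  +0.0411]
  T[2,:] = [-0.0537  -0.1745  +0.0000  +0.0268  -0.0336]
  T[3,:] = [+0.0914  +0.0442  +0.1032  +0.0000  -0.0501]
  T[4,:] = [+0.1051  -0.0906  -0.0616  +0.0326  +0.0000]
moduli |λ_i(T)| = 0.2043, 0.1658, 0.1052, 0.1052, 0.0956.
ρ = 0.2043; 0.2043 < 1: convergent.

yes, ρ = 0.2043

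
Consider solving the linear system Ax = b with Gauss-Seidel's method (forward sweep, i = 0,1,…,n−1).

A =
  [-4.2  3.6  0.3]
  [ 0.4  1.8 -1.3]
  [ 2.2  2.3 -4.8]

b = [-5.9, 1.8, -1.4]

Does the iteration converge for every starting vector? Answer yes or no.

Diagonal D = diag(-4.2, 1.8, -4.8); L, U strict lower/upper.
GS T = -(D+L)⁻¹U: row 0 first, T[0,1] = -(3.6)/(-4.2) = +0.8571; later rows by forward substitution.
  T[0,:] = [+0.0000 +0.8571 +0.0714]
  T[1,:] = [+0.0000 -0.1905 +0.7063]
  T[2,:] = [+0.0000 +0.3016 +0.3712]
moduli |λ_i(T)| = 0.6306, 0.4499, 0.0000.
ρ = 0.6306; 0.6306 < 1, so it converges for any x₀.

yes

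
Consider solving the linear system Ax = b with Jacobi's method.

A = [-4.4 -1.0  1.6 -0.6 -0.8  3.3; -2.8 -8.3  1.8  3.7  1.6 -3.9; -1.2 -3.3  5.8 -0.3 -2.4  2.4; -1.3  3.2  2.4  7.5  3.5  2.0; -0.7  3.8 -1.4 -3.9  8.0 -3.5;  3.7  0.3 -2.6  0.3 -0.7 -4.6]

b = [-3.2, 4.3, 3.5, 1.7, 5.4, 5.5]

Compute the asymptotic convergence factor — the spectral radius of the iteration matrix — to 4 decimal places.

Write A = D+L+U with D = diag(-4.4, -8.3, 5.8, 7.5, 8, -4.6).
Jacobi T = -D⁻¹(L+U): T[1,2] = -(1.8)/(-8.3) = +0.2169; T[1,1] = 0.
  T[0,:] = [+0.0000  -0.2273  +0.3636  -0.1364  -0.1818  +0.7500]
  T[1,:] = [-0.3373  +0.0000  +0.2169  +0.4458  +0.1928  -0.4699]
  T[2,:] = [+0.2069  +0.5690  +0.0000  +0.0517  +0.4138  -0.4138]
  T[3,:] = [+0.1733  -0.4267  -0.3200  +0.0000  -0.4667  -0.2667]
  T[4,:] = [+0.0875  -0.4750  +0.1750  +0.4875  +0.0000  +0.4375]
  T[5,:] = [+0.8043  +0.0652  -0.5652  +0.0652  -0.1522  +0.0000]
|roots of det(T-λI)|: 1.1274, 0.7027, 0.6428, 0.6428, 0.2071, 0.1576.
ρ = 1.1274; 1.1274 > 1, so it fails to converge.

1.1274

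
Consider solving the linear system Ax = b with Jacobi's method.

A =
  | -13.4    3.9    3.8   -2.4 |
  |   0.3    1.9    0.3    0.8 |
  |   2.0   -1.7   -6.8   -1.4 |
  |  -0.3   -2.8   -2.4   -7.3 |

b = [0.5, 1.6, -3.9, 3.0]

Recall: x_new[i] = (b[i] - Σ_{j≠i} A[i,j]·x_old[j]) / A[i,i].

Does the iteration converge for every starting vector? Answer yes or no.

Diagonal D = diag(-13.4, 1.9, -6.8, -7.3); L, U strict lower/upper.
Jacobi T = -D⁻¹(L+U): T[0,1] = -(3.9)/(-13.4) = +0.2910; T[0,0] = 0.
  T[0,:] = [+0.0000, +0.2910, +0.2836, -0.1791]
  T[1,:] = [-0.1579, +0.0000, -0.1579, -0.4211]
  T[2,:] = [+0.2941, -0.2500, +0.0000, -0.2059]
  T[3,:] = [-0.0411, -0.3836, -0.3288, +0.0000]
|λ(T)| sorted: 0.5994, 0.4630, 0.2166, 0.0802.
spectral radius ρ = 0.5994; 0.5994 < 1, so it converges for any x₀.

yes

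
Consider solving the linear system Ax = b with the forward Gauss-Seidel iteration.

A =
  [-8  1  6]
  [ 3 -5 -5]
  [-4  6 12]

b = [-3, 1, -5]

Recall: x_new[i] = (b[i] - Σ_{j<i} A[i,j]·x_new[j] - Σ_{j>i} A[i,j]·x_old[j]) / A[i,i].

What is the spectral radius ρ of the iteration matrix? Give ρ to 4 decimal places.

Write A = D+L+U with D = diag(-8, -5, 12).
T_GS = -(D+L)⁻¹U: row 0 first, T[0,2] = -(6)/(-8) = +0.7500; later rows by forward substitution.
  T[0,:] = [+0.0000  +0.1250  +0.7500]
  T[1,:] = [+0.0000  +0.0750  -0.5500]
  T[2,:] = [+0.0000  +0.0042  +0.5250]
eigenvalue magnitudes: 0.5198, 0.0802, 0.0000.
ρ = 0.5198; 0.5198 < 1: convergent.

0.5198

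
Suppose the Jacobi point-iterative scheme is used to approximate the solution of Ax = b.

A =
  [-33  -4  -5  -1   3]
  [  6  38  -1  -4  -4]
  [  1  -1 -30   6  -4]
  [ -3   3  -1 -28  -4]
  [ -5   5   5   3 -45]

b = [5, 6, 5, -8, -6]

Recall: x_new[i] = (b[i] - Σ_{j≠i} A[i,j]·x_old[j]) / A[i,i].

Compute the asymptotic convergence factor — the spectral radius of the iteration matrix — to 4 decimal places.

0.1619

Split A = D + L + U, D = diag(-33, 38, -30, -28, -45).
T_J = -D⁻¹(L+U): T[1,4] = -(-4)/(38) = +0.1053; T[1,1] = 0.
  T[0,:] = [+0.0000  -0.1212  -0.1515  -0.0303  +0.0909]
  T[1,:] = [-0.1579  +0.0000  +0.0263  +0.1053  +0.1053]
  T[2,:] = [+0.0333  -0.0333  +0.0000  +0.2000  -0.1333]
  T[3,:] = [-0.1071  +0.1071  -0.0357  +0.0000  -0.1429]
  T[4,:] = [-0.1111  +0.1111  +0.1111  +0.0667  +0.0000]
eigenvalue magnitudes: 0.1619, 0.1219, 0.1219, 0.1012, 0.1012.
ρ(T) = max|λ| = 0.1619; 0.1619 < 1 ⇒ converges.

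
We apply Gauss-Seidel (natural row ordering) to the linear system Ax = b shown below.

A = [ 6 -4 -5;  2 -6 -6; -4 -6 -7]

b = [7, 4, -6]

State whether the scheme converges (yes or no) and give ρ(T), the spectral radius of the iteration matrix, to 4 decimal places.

Let D = diag(6, -6, -7); L, U the strict triangles.
T_GS = -(D+L)⁻¹U: row 0 first, T[0,1] = -(-4)/(6) = +0.6667; later rows by forward substitution.
  T[0,:] = [+0.0000  +0.6667  +0.8333]
  T[1,:] = [+0.0000  +0.2222  -0.7222]
  T[2,:] = [+0.0000  -0.5714  +0.1429]
moduli |λ_i(T)| = 0.8262, 0.4611, 0.0000.
spectral radius ρ = 0.8262; 0.8262 < 1 ⇒ converges.

yes, ρ = 0.8262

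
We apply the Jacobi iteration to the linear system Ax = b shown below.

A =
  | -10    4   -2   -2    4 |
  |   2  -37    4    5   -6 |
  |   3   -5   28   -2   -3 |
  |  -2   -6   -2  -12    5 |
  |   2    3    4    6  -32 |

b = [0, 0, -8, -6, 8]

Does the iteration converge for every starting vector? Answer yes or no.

A = D + L + U where D = diag(-10, -37, 28, -12, -32).
Jacobi T = -D⁻¹(L+U): T[2,0] = -(3)/(28) = -0.1071; T[2,2] = 0.
  T[0,:] = [+0.0000  +0.4000  -0.2000  -0.2000  +0.4000]
  T[1,:] = [+0.0541  +0.0000  +0.1081  +0.1351  -0.1622]
  T[2,:] = [-0.1071  +0.1786  +0.0000  +0.0714  +0.1071]
  T[3,:] = [-0.1667  -0.5000  -0.1667  +0.0000  +0.4167]
  T[4,:] = [+0.0625  +0.0938  +0.1250  +0.1875  +0.0000]
moduli |λ_i(T)| = 0.4494, 0.2376, 0.1513, 0.1513, 0.1080.
ρ = 0.4494; 0.4494 < 1, so it converges for any x₀.

yes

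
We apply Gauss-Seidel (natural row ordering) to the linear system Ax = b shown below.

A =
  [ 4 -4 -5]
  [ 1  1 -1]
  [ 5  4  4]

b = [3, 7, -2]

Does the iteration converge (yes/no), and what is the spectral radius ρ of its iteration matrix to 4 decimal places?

no, ρ = 1.4511

A = D + L + U where D = diag(4, 1, 4).
T_GS = -(D+L)⁻¹U: row 0 first, T[0,1] = -(-4)/(4) = +1.0000; later rows by forward substitution.
  T[0,:] = [+0.0000 +1.0000 +1.2500]
  T[1,:] = [+0.0000 -1.0000 -0.2500]
  T[2,:] = [+0.0000 -0.2500 -1.3125]
|eigenvalues of T|: 1.4511, 0.8614, 0.0000.
ρ(T) = max|λ| = 1.4511; 1.4511 > 1, so it fails to converge.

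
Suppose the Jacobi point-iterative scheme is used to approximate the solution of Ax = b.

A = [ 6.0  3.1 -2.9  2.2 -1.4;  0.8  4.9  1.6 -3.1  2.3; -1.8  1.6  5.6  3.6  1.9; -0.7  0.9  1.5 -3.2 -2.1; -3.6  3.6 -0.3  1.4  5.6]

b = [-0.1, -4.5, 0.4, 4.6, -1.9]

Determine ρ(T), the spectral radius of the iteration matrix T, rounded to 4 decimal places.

1.3277

Let D = diag(6, 4.9, 5.6, -3.2, 5.6); L, U the strict triangles.
Jacobi: T = -D⁻¹(L+U), T[2,0] = -(-1.8)/(5.6) = +0.3214; T[2,2] = 0.
  T[0,:] = [+0.0000, -0.5167, +0.4833, -0.3667, +0.2333]
  T[1,:] = [-0.1633, +0.0000, -0.3265, +0.6327, -0.4694]
  T[2,:] = [+0.3214, -0.2857, +0.0000, -0.6429, -0.3393]
  T[3,:] = [-0.2188, +0.2812, +0.4688, +0.0000, -0.6562]
  T[4,:] = [+0.6429, -0.6429, +0.0536, -0.2500, +0.0000]
|λ(T)| sorted: 1.3277, 0.7351, 0.6011, 0.6011, 0.3934.
spectral radius ρ = 1.3277; 1.3277 > 1, so it fails to converge.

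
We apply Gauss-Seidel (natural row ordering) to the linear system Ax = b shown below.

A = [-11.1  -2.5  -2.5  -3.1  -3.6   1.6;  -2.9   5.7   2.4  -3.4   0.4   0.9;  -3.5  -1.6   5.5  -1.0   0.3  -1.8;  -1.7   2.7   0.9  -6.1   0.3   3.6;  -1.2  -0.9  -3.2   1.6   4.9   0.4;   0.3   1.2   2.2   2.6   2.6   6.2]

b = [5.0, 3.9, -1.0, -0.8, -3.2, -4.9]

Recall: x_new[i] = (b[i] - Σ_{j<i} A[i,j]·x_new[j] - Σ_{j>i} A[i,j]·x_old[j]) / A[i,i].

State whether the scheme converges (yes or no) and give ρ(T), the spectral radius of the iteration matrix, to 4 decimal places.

yes, ρ = 0.8857

Split A = D + L + U, D = diag(-11.1, 5.7, 5.5, -6.1, 4.9, 6.2).
Gauss-Seidel: T = -(D+L)⁻¹U, row 0 first, T[0,1] = -(-2.5)/(-11.1) = -0.2252; later rows by forward substitution.
  T[0,:] = [+0.0000 -0.2252 -0.2252 -0.2793 -0.3243 +0.1441]
  T[1,:] = [+0.0000 -0.1146 -0.5356 +0.4544 -0.2352 -0.0846]
  T[2,:] = [+0.0000 -0.1767 -0.2991 +0.1363 -0.3294 +0.3944]
  T[3,:] = [+0.0000 -0.0140 -0.2185 +0.2991 -0.0131 +0.5708]
  T[4,:] = [+0.0000 -0.1870 -0.2776 +0.0064 -0.3334 +0.0093]
  T[5,:] = [+0.0000 +0.1801 +0.4287 -0.2509 +0.3234 -0.3738]
eigenvalue magnitudes: 0.8857, 0.1999, 0.1785, 0.0398, 0.0027, 0.0000.
ρ = 0.8857; 0.8857 < 1 ⇒ converges.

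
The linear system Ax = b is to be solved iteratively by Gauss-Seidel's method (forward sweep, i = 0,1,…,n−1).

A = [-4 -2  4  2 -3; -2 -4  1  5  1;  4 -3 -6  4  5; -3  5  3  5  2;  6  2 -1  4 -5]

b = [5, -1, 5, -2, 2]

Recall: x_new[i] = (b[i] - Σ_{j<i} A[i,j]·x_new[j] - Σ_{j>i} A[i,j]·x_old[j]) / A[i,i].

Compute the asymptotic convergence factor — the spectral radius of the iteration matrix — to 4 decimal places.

1.5592

Diagonal D = diag(-4, -4, -6, 5, -5); L, U strict lower/upper.
Gauss-Seidel: T = -(D+L)⁻¹U, row 0 first, T[0,3] = -(2)/(-4) = +0.5000; later rows by forward substitution.
  T[0,:] = [+0.0000, -0.5000, +1.0000, +0.5000, -0.7500]
  T[1,:] = [+0.0000, +0.2500, -0.2500, +1.0000, +0.6250]
  T[2,:] = [+0.0000, -0.4583, +0.7917, +0.5000, +0.0208]
  T[3,:] = [+0.0000, -0.2750, +0.3750, -1.0000, -1.4875]
  T[4,:] = [+0.0000, -0.6283, +1.2417, +0.1000, -1.8442]
moduli |λ_i(T)| = 1.5592, 1.0166, 0.8047, 0.0314, 0.0000.
ρ = 1.5592; 1.5592 > 1, so it fails to converge.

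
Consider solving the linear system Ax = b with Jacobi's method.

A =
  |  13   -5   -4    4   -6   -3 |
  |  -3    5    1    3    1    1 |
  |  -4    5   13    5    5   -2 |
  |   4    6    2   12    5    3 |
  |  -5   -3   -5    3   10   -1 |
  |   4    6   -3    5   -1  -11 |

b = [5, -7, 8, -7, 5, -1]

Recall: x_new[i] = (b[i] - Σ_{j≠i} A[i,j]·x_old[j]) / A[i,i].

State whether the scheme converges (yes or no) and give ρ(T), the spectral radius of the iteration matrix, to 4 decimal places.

no, ρ = 1.1590

Split A = D + L + U, D = diag(13, 5, 13, 12, 10, -11).
Jacobi: T = -D⁻¹(L+U), T[0,1] = -(-5)/(13) = +0.3846; T[0,0] = 0.
  T[0,:] = [+0.0000  +0.3846  +0.3077  -0.3077  +0.4615  +0.2308]
  T[1,:] = [+0.6000  +0.0000  -0.2000  -0.6000  -0.2000  -0.2000]
  T[2,:] = [+0.3077  -0.3846  +0.0000  -0.3846  -0.3846  +0.1538]
  T[3,:] = [-0.3333  -0.5000  -0.1667  +0.0000  -0.4167  -0.2500]
  T[4,:] = [+0.5000  +0.3000  +0.5000  -0.3000  +0.0000  +0.1000]
  T[5,:] = [+0.3636  +0.5455  -0.2727  +0.4545  -0.0909  +0.0000]
|λ(T)| sorted: 1.1590, 0.6143, 0.6143, 0.4105, 0.4105, 0.2649.
spectral radius ρ = 1.1590; 1.1590 > 1, so it fails to converge.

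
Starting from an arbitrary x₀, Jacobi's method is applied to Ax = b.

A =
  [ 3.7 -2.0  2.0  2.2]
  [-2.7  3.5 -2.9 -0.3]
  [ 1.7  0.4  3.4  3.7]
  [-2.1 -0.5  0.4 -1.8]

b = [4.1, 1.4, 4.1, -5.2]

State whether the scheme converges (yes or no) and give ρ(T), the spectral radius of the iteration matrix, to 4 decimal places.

Split A = D + L + U, D = diag(3.7, 3.5, 3.4, -1.8).
T_J = -D⁻¹(L+U): T[3,1] = -(-0.5)/(-1.8) = -0.2778; T[3,3] = 0.
  T[0,:] = [+0.0000, +0.5405, -0.5405, -0.5946]
  T[1,:] = [+0.7714, +0.0000, +0.8286, +0.0857]
  T[2,:] = [-0.5000, -0.1176, +0.0000, -1.0882]
  T[3,:] = [-1.1667, -0.2778, +0.2222, +0.0000]
eigenvalue magnitudes: 1.3051, 1.0358, 0.6376, 0.6376.
spectral radius ρ = 1.3051; 1.3051 > 1, so it fails to converge.

no, ρ = 1.3051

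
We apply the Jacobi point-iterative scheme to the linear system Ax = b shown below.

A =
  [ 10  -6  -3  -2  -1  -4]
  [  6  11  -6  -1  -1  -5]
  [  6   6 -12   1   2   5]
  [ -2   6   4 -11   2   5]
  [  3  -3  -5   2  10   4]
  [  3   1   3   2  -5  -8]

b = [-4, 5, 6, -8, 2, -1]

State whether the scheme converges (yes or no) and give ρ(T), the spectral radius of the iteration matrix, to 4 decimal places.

no, ρ = 1.1320

Let D = diag(10, 11, -12, -11, 10, -8); L, U the strict triangles.
T_J = -D⁻¹(L+U): T[5,4] = -(-5)/(-8) = -0.6250; T[5,5] = 0.
  T[0,:] = [+0.0000  +0.6000  +0.3000  +0.2000  +0.1000  +0.4000]
  T[1,:] = [-0.5455  +0.0000  +0.5455  +0.0909  +0.0909  +0.4545]
  T[2,:] = [+0.5000  +0.5000  +0.0000  +0.0833  +0.1667  +0.4167]
  T[3,:] = [-0.1818  +0.5455  +0.3636  +0.0000  +0.1818  +0.4545]
  T[4,:] = [-0.3000  +0.3000  +0.5000  -0.2000  +0.0000  -0.4000]
  T[5,:] = [+0.3750  +0.1250  +0.3750  +0.2500  -0.6250  +0.0000]
|eigenvalues of T|: 1.1320, 0.7840, 0.4606, 0.4606, 0.3126, 0.2034.
spectral radius ρ = 1.1320; 1.1320 > 1, so it fails to converge.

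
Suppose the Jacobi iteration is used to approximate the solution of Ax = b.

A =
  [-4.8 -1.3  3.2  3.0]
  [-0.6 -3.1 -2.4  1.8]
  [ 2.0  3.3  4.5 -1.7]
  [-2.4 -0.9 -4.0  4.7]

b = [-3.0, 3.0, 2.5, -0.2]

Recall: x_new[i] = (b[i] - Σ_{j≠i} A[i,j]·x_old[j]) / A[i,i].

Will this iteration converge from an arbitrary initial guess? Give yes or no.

Let D = diag(-4.8, -3.1, 4.5, 4.7); L, U the strict triangles.
T_J = -D⁻¹(L+U): T[1,2] = -(-2.4)/(-3.1) = -0.7742; T[1,1] = 0.
  T[0,:] = [+0.0000, -0.2708, +0.6667, +0.6250]
  T[1,:] = [-0.1935, +0.0000, -0.7742, +0.5806]
  T[2,:] = [-0.4444, -0.7333, +0.0000, +0.3778]
  T[3,:] = [+0.5106, +0.1915, +0.8511, +0.0000]
|eigenvalues of T|: 1.2320, 0.7903, 0.7903, 0.1336.
spectral radius ρ = 1.2320; 1.2320 > 1 ⇒ diverges.

no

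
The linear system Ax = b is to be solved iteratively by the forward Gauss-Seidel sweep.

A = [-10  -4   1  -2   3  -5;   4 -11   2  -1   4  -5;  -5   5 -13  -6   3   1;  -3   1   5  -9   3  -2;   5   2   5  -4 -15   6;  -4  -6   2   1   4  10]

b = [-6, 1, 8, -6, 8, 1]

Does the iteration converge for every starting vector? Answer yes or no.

Write A = D+L+U with D = diag(-10, -11, -13, -9, -15, 10).
GS T = -(D+L)⁻¹U: row 0 first, T[0,2] = -(1)/(-10) = +0.1000; later rows by forward substitution.
  T[0,:] = [+0.0000, -0.4000, +0.1000, -0.2000, +0.3000, -0.5000]
  T[1,:] = [+0.0000, -0.1455, +0.2182, -0.1636, +0.4727, -0.6364]
  T[2,:] = [+0.0000, +0.0979, +0.0455, -0.4476, +0.2972, +0.0245]
  T[3,:] = [+0.0000, +0.1716, +0.0162, -0.2002, +0.4510, -0.1127]
  T[4,:] = [+0.0000, -0.1658, +0.0733, -0.1843, +0.1418, +0.1867]
  T[5,:] = [+0.0000, -0.2177, +0.1309, +0.0051, +0.2424, -0.6501]
eigenvalue magnitudes: 0.8763, 0.3546, 0.3546, 0.1652, 0.0984, 0.0000.
ρ(T) = max|λ| = 0.8763; 0.8763 < 1, so it converges for any x₀.

yes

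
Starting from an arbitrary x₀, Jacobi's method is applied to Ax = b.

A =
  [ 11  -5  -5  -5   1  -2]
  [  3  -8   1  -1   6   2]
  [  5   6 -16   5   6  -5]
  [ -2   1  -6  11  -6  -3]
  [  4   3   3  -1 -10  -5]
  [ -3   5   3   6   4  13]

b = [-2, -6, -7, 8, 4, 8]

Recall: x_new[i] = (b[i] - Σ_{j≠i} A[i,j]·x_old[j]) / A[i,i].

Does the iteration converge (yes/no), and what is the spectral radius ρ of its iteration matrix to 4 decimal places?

no, ρ = 1.2274

Split A = D + L + U, D = diag(11, -8, -16, 11, -10, 13).
Jacobi T = -D⁻¹(L+U): T[2,4] = -(6)/(-16) = +0.3750; T[2,2] = 0.
  T[0,:] = [+0.0000 +0.4545 +0.4545 +0.4545 -0.0909 +0.1818]
  T[1,:] = [+0.3750 +0.0000 +0.1250 -0.1250 +0.7500 +0.2500]
  T[2,:] = [+0.3125 +0.3750 +0.0000 +0.3125 +0.3750 -0.3125]
  T[3,:] = [+0.1818 -0.0909 +0.5455 +0.0000 +0.5455 +0.2727]
  T[4,:] = [+0.4000 +0.3000 +0.3000 -0.1000 +0.0000 -0.5000]
  T[5,:] = [+0.2308 -0.3846 -0.2308 -0.4615 -0.3077 +0.0000]
moduli |λ_i(T)| = 1.2274, 0.8604, 0.8604, 0.4664, 0.2717, 0.1845.
ρ(T) = max|λ| = 1.2274; 1.2274 > 1 ⇒ diverges.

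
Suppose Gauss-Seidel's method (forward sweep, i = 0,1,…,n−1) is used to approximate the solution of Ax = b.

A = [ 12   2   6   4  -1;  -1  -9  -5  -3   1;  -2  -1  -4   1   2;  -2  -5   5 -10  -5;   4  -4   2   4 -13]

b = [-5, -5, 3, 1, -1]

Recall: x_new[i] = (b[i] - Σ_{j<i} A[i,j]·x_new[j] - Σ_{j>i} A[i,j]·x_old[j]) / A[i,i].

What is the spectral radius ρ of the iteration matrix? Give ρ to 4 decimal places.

Write A = D+L+U with D = diag(12, -9, -4, -10, -13).
GS T = -(D+L)⁻¹U: row 0 first, T[0,1] = -(2)/(12) = -0.1667; later rows by forward substitution.
  T[0,:] = [+0.0000  -0.1667  -0.5000  -0.3333  +0.0833]
  T[1,:] = [+0.0000  +0.0185  -0.5000  -0.2963  +0.1019]
  T[2,:] = [+0.0000  +0.0787  +0.3750  +0.4907  +0.4329]
  T[3,:] = [+0.0000  +0.0634  +0.5375  +0.4602  -0.3512]
  T[4,:] = [+0.0000  -0.0254  +0.2231  +0.2057  -0.0472]
moduli |λ_i(T)| = 0.8861, 0.1623, 0.1623, 0.1527, 0.0000.
ρ(T) = max|λ| = 0.8861; 0.8861 < 1, so it converges for any x₀.

0.8861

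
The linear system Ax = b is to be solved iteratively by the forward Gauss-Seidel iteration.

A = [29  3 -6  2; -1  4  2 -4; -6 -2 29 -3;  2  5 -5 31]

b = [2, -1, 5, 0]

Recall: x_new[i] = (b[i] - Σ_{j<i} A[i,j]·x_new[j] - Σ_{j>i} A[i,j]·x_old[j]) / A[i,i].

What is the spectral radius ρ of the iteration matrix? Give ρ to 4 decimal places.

Diagonal D = diag(29, 4, 29, 31); L, U strict lower/upper.
T_GS = -(D+L)⁻¹U: row 0 first, T[0,3] = -(2)/(29) = -0.0690; later rows by forward substitution.
  T[0,:] = [+0.0000  -0.1034  +0.2069  -0.0690]
  T[1,:] = [+0.0000  -0.0259  -0.4483  +0.9828]
  T[2,:] = [+0.0000  -0.0232  +0.0119  +0.1570]
  T[3,:] = [+0.0000  +0.0071  +0.0609  -0.1287]
|eigenvalues of T|: 0.2500, 0.0923, 0.0150, 0.0000.
spectral radius ρ = 0.2500; 0.2500 < 1: convergent.

0.2500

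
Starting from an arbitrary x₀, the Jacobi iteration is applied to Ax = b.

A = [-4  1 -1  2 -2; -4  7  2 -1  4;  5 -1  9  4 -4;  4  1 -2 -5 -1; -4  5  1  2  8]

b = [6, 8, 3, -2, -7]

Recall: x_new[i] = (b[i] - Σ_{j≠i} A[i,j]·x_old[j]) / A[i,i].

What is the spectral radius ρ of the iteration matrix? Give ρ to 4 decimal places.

1.1839

Write A = D+L+U with D = diag(-4, 7, 9, -5, 8).
Jacobi: T = -D⁻¹(L+U), T[1,2] = -(2)/(7) = -0.2857; T[1,1] = 0.
  T[0,:] = [+0.0000 +0.2500 -0.2500 +0.5000 -0.5000]
  T[1,:] = [+0.5714 +0.0000 -0.2857 +0.1429 -0.5714]
  T[2,:] = [-0.5556 +0.1111 +0.0000 -0.4444 +0.4444]
  T[3,:] = [+0.8000 +0.2000 -0.4000 +0.0000 -0.2000]
  T[4,:] = [+0.5000 -0.6250 -0.1250 -0.2500 +0.0000]
moduli |λ_i(T)| = 1.1839, 0.6389, 0.6389, 0.3210, 0.2226.
ρ = 1.1839; 1.1839 > 1: divergent.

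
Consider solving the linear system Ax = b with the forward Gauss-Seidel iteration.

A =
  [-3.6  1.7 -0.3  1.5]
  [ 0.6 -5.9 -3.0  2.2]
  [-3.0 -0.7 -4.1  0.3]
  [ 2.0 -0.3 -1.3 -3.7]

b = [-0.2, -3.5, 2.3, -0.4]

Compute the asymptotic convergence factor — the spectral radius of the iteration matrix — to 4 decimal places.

0.8303

Diagonal D = diag(-3.6, -5.9, -4.1, -3.7); L, U strict lower/upper.
GS T = -(D+L)⁻¹U: row 0 first, T[0,3] = -(1.5)/(-3.6) = +0.4167; later rows by forward substitution.
  T[0,:] = [+0.0000, +0.4722, -0.0833, +0.4167]
  T[1,:] = [+0.0000, +0.0480, -0.5169, +0.4153]
  T[2,:] = [+0.0000, -0.3537, +0.1492, -0.3026]
  T[3,:] = [+0.0000, +0.3756, -0.0556, +0.2979]
|roots of det(T-λI)|: 0.8303, 0.3664, 0.0312, 0.0000.
ρ(T) = max|λ| = 0.8303; 0.8303 < 1 ⇒ converges.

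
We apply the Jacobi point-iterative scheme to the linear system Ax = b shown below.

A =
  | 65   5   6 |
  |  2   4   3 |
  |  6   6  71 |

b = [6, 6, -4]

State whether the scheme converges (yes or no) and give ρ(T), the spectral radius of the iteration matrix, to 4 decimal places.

Let D = diag(65, 4, 71); L, U the strict triangles.
Jacobi: T = -D⁻¹(L+U), T[2,1] = -(6)/(71) = -0.0845; T[2,2] = 0.
  T[0,:] = [+0.0000 -0.0769 -0.0923]
  T[1,:] = [-0.5000 +0.0000 -0.7500]
  T[2,:] = [-0.0845 -0.0845 +0.0000]
eigenvalue magnitudes: 0.3656, 0.2798, 0.0858.
ρ(T) = max|λ| = 0.3656; 0.3656 < 1, so it converges for any x₀.

yes, ρ = 0.3656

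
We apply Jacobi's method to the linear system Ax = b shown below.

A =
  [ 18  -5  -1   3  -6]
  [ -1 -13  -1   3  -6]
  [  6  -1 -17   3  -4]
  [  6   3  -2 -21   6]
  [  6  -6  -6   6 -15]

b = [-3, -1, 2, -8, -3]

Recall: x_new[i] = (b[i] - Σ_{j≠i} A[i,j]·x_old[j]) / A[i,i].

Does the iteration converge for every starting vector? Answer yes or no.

yes

Write A = D+L+U with D = diag(18, -13, -17, -21, -15).
Jacobi T = -D⁻¹(L+U): T[2,3] = -(3)/(-17) = +0.1765; T[2,2] = 0.
  T[0,:] = [+0.0000  +0.2778  +0.0556  -0.1667  +0.3333]
  T[1,:] = [-0.0769  +0.0000  -0.0769  +0.2308  -0.4615]
  T[2,:] = [+0.3529  -0.0588  +0.0000  +0.1765  -0.2353]
  T[3,:] = [+0.2857  +0.1429  -0.0952  +0.0000  +0.2857]
  T[4,:] = [+0.4000  -0.4000  -0.4000  +0.4000  +0.0000]
|eigenvalues of T|: 0.8246, 0.5451, 0.2066, 0.2066, 0.0399.
ρ(T) = max|λ| = 0.8246; 0.8246 < 1: convergent.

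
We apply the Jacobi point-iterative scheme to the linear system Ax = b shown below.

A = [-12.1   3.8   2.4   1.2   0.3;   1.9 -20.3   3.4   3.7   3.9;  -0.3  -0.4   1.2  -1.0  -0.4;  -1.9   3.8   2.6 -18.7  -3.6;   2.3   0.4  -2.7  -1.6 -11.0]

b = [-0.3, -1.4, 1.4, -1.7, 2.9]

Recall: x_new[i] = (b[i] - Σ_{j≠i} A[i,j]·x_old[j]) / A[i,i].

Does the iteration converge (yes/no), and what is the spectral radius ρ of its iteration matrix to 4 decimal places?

Let D = diag(-12.1, -20.3, 1.2, -18.7, -11); L, U the strict triangles.
Jacobi T = -D⁻¹(L+U): T[3,0] = -(-1.9)/(-18.7) = -0.1016; T[3,3] = 0.
  T[0,:] = [+0.0000 +0.3140 +0.1983 +0.0992 +0.0248]
  T[1,:] = [+0.0936 +0.0000 +0.1675 +0.1823 +0.1921]
  T[2,:] = [+0.2500 +0.3333 +0.0000 +0.8333 +0.3333]
  T[3,:] = [-0.1016 +0.2032 +0.1390 +0.0000 -0.1925]
  T[4,:] = [+0.2091 +0.0364 -0.2455 -0.1455 +0.0000]
moduli |λ_i(T)| = 0.5531, 0.4124, 0.4124, 0.2121, 0.0924.
spectral radius ρ = 0.5531; 0.5531 < 1: convergent.

yes, ρ = 0.5531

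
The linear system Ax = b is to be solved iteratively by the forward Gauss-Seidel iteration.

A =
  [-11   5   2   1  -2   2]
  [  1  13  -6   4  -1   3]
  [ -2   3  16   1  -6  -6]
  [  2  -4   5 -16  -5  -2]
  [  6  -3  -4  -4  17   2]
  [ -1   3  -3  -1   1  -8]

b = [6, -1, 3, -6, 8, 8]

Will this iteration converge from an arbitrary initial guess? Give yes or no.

yes

Let D = diag(-11, 13, 16, -16, 17, -8); L, U the strict triangles.
GS T = -(D+L)⁻¹U: row 0 first, T[0,5] = -(2)/(-11) = +0.1818; later rows by forward substitution.
  T[0,:] = [+0.0000 +0.4545 +0.1818 +0.0909 -0.1818 +0.1818]
  T[1,:] = [+0.0000 -0.0350 +0.4476 -0.3147 +0.0909 -0.2448]
  T[2,:] = [+0.0000 +0.0634 -0.0612 +0.0079 +0.3352 +0.4436]
  T[3,:] = [+0.0000 +0.0854 -0.1083 +0.0925 -0.2532 +0.0975]
  T[4,:] = [+0.0000 -0.1316 -0.0251 -0.0640 +0.0995 -0.0977]
  T[5,:] = [+0.0000 -0.1208 +0.1785 -0.1519 -0.0248 -0.3053]
|eigenvalues of T|: 0.5933, 0.3481, 0.3481, 0.0634, 0.0132, 0.0000.
spectral radius ρ = 0.5933; 0.5933 < 1 ⇒ converges.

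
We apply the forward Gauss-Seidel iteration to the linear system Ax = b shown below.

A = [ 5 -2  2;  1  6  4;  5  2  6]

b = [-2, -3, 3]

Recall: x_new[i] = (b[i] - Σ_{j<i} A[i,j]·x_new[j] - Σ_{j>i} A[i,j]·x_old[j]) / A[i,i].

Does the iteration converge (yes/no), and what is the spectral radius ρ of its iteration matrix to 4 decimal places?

yes, ρ = 0.7593

Diagonal D = diag(5, 6, 6); L, U strict lower/upper.
T_GS = -(D+L)⁻¹U: row 0 first, T[0,2] = -(2)/(5) = -0.4000; later rows by forward substitution.
  T[0,:] = [+0.0000, +0.4000, -0.4000]
  T[1,:] = [+0.0000, -0.0667, -0.6000]
  T[2,:] = [+0.0000, -0.3111, +0.5333]
|λ(T)| sorted: 0.7593, 0.2927, 0.0000.
ρ = 0.7593; 0.7593 < 1 ⇒ converges.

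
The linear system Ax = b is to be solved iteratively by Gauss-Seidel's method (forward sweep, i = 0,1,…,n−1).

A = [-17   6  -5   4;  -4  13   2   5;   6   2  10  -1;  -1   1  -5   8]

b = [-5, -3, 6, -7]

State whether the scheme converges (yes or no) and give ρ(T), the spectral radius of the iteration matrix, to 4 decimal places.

Let D = diag(-17, 13, 10, 8); L, U the strict triangles.
T_GS = -(D+L)⁻¹U: row 0 first, T[0,1] = -(6)/(-17) = +0.3529; later rows by forward substitution.
  T[0,:] = [+0.0000 +0.3529 -0.2941 +0.2353]
  T[1,:] = [+0.0000 +0.1086 -0.2443 -0.3122]
  T[2,:] = [+0.0000 -0.2335 +0.2253 +0.0213]
  T[3,:] = [+0.0000 -0.1154 +0.1346 +0.0817]
|λ(T)| sorted: 0.5011, 0.0991, 0.0137, 0.0000.
ρ = 0.5011; 0.5011 < 1 ⇒ converges.

yes, ρ = 0.5011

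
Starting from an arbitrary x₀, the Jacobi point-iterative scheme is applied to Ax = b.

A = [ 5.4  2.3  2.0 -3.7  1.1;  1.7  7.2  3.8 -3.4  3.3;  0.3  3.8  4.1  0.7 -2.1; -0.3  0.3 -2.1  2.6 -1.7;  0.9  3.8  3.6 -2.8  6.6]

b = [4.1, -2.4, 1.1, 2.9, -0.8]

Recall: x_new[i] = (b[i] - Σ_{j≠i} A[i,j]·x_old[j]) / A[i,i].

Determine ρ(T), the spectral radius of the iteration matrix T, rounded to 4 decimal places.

1.2092

Diagonal D = diag(5.4, 7.2, 4.1, 2.6, 6.6); L, U strict lower/upper.
Jacobi T = -D⁻¹(L+U): T[4,0] = -(0.9)/(6.6) = -0.1364; T[4,4] = 0.
  T[0,:] = [+0.0000  -0.4259  -0.3704  +0.6852  -0.2037]
  T[1,:] = [-0.2361  +0.0000  -0.5278  +0.4722  -0.4583]
  T[2,:] = [-0.0732  -0.9268  +0.0000  -0.1707  +0.5122]
  T[3,:] = [+0.1154  -0.1154  +0.8077  +0.0000  +0.6538]
  T[4,:] = [-0.1364  -0.5758  -0.5455  +0.4242  +0.0000]
|roots of det(T-λI)|: 1.2092, 0.5701, 0.4833, 0.4833, 0.1431.
spectral radius ρ = 1.2092; 1.2092 > 1 ⇒ diverges.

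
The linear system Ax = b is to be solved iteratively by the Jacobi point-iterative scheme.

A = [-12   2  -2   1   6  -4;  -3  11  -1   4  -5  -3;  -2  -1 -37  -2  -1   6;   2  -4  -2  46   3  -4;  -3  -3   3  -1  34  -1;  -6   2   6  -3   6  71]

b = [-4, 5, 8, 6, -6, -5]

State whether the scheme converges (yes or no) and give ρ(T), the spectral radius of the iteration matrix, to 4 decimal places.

Split A = D + L + U, D = diag(-12, 11, -37, 46, 34, 71).
Jacobi: T = -D⁻¹(L+U), T[3,1] = -(-4)/(46) = +0.0870; T[3,3] = 0.
  T[0,:] = [+0.0000 +0.1667 -0.1667 +0.0833 +0.5000 -0.3333]
  T[1,:] = [+0.2727 +0.0000 +0.0909 -0.3636 +0.4545 +0.2727]
  T[2,:] = [-0.0541 -0.0270 +0.0000 -0.0541 -0.0270 +0.1622]
  T[3,:] = [-0.0435 +0.0870 +0.0435 +0.0000 -0.0652 +0.0870]
  T[4,:] = [+0.0882 +0.0882 -0.0882 +0.0294 +0.0000 +0.0294]
  T[5,:] = [+0.0845 -0.0282 -0.0845 +0.0423 -0.0845 +0.0000]
eigenvalue magnitudes: 0.4332, 0.2663, 0.2663, 0.1476, 0.1476, 0.0038.
ρ(T) = max|λ| = 0.4332; 0.4332 < 1, so it converges for any x₀.

yes, ρ = 0.4332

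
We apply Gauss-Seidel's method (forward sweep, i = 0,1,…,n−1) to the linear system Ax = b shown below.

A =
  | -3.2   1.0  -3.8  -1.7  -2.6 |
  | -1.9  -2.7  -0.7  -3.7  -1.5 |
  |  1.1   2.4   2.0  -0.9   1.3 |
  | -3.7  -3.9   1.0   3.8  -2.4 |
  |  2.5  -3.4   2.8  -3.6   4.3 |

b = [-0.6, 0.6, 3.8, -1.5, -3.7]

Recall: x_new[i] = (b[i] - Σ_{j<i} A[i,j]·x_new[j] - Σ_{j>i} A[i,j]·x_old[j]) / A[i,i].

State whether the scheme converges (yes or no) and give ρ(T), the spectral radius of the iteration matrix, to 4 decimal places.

Split A = D + L + U, D = diag(-3.2, -2.7, 2, 3.8, 4.3).
GS T = -(D+L)⁻¹U: row 0 first, T[0,4] = -(-2.6)/(-3.2) = -0.8125; later rows by forward substitution.
  T[0,:] = [+0.0000, +0.3125, -1.1875, -0.5312, -0.8125]
  T[1,:] = [+0.0000, -0.2199, +0.5764, -0.9965, +0.0162]
  T[2,:] = [+0.0000, +0.0920, -0.0385, +1.9380, -0.2226]
  T[3,:] = [+0.0000, +0.0544, -0.5546, -2.0500, -0.0843]
  T[4,:] = [+0.0000, -0.3700, +0.7070, -3.4574, +0.5595]
|eigenvalues of T|: 1.6144, 0.2053, 0.2053, 0.1967, 0.0000.
ρ(T) = max|λ| = 1.6144; 1.6144 > 1, so it fails to converge.

no, ρ = 1.6144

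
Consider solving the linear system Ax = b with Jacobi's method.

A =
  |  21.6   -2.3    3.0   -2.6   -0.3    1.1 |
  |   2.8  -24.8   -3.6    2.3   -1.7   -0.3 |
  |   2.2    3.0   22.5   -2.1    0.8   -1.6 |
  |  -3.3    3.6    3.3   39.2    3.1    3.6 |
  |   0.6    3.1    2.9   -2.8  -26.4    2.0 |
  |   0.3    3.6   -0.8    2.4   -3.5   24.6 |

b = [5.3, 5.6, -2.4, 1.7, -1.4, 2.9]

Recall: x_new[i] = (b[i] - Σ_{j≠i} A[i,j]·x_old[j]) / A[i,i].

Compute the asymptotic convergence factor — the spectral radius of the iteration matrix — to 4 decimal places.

0.3061

A = D + L + U where D = diag(21.6, -24.8, 22.5, 39.2, -26.4, 24.6).
Jacobi T = -D⁻¹(L+U): T[2,0] = -(2.2)/(22.5) = -0.0978; T[2,2] = 0.
  T[0,:] = [+0.0000, +0.1065, -0.1389, +0.1204, +0.0139, -0.0509]
  T[1,:] = [+0.1129, +0.0000, -0.1452, +0.0927, -0.0685, -0.0121]
  T[2,:] = [-0.0978, -0.1333, +0.0000, +0.0933, -0.0356, +0.0711]
  T[3,:] = [+0.0842, -0.0918, -0.0842, +0.0000, -0.0791, -0.0918]
  T[4,:] = [+0.0227, +0.1174, +0.1098, -0.1061, +0.0000, +0.0758]
  T[5,:] = [-0.0122, -0.1463, +0.0325, -0.0976, +0.1423, +0.0000]
|λ(T)| sorted: 0.3061, 0.1846, 0.1846, 0.1781, 0.1116, 0.0163.
ρ(T) = max|λ| = 0.3061; 0.3061 < 1: convergent.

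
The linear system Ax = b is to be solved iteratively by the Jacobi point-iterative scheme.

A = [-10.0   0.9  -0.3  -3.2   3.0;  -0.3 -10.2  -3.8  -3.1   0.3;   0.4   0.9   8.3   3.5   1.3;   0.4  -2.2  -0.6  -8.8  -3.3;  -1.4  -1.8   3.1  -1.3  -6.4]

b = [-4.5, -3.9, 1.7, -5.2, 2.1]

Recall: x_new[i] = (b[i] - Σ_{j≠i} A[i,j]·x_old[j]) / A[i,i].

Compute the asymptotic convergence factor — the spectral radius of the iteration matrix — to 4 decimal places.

A = D + L + U where D = diag(-10, -10.2, 8.3, -8.8, -6.4).
T_J = -D⁻¹(L+U): T[4,1] = -(-1.8)/(-6.4) = -0.2812; T[4,4] = 0.
  T[0,:] = [+0.0000 +0.0900 -0.0300 -0.3200 +0.3000]
  T[1,:] = [-0.0294 +0.0000 -0.3725 -0.3039 +0.0294]
  T[2,:] = [-0.0482 -0.1084 +0.0000 -0.4217 -0.1566]
  T[3,:] = [+0.0455 -0.2500 -0.0682 +0.0000 -0.3750]
  T[4,:] = [-0.2188 -0.2812 +0.4844 -0.2031 +0.0000]
|roots of det(T-λI)|: 0.5133, 0.3484, 0.3484, 0.2029, 0.2029.
ρ = 0.5133; 0.5133 < 1, so it converges for any x₀.

0.5133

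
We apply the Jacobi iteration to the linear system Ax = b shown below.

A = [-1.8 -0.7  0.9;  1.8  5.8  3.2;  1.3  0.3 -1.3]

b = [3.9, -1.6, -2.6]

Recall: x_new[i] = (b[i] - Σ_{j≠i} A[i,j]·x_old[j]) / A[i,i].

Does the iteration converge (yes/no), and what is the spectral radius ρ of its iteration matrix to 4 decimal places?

Split A = D + L + U, D = diag(-1.8, 5.8, -1.3).
Jacobi T = -D⁻¹(L+U): T[2,0] = -(1.3)/(-1.3) = +1.0000; T[2,2] = 0.
  T[0,:] = [+0.0000 -0.3889 +0.5000]
  T[1,:] = [-0.3103 +0.0000 -0.5517]
  T[2,:] = [+1.0000 +0.2308 +0.0000]
|eigenvalues of T|: 0.8403, 0.4612, 0.4612.
ρ(T) = max|λ| = 0.8403; 0.8403 < 1, so it converges for any x₀.

yes, ρ = 0.8403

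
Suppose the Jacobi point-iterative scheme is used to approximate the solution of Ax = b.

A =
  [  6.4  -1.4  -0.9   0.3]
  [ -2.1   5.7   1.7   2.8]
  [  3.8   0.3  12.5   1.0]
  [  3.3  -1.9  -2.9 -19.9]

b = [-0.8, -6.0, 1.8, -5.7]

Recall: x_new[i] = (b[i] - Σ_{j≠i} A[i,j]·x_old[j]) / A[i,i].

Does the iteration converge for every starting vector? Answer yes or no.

yes

Let D = diag(6.4, 5.7, 12.5, -19.9); L, U the strict triangles.
Jacobi: T = -D⁻¹(L+U), T[0,2] = -(-0.9)/(6.4) = +0.1406; T[0,0] = 0.
  T[0,:] = [+0.0000 +0.2188 +0.1406 -0.0469]
  T[1,:] = [+0.3684 +0.0000 -0.2982 -0.4912]
  T[2,:] = [-0.3040 -0.0240 +0.0000 -0.0800]
  T[3,:] = [+0.1658 -0.0955 -0.1457 +0.0000]
|roots of det(T-λI)|: 0.3086, 0.2212, 0.2212, 0.1165.
spectral radius ρ = 0.3086; 0.3086 < 1, so it converges for any x₀.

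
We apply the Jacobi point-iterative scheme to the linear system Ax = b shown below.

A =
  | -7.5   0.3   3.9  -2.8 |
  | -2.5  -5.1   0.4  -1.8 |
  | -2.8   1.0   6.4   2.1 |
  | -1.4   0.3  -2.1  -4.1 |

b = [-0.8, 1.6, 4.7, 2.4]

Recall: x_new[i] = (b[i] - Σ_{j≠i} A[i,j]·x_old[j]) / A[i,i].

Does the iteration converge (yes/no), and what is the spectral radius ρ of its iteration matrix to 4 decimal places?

Write A = D+L+U with D = diag(-7.5, -5.1, 6.4, -4.1).
Jacobi: T = -D⁻¹(L+U), T[2,3] = -(2.1)/(6.4) = -0.3281; T[2,2] = 0.
  T[0,:] = [+0.0000 +0.0400 +0.5200 -0.3733]
  T[1,:] = [-0.4902 +0.0000 +0.0784 -0.3529]
  T[2,:] = [+0.4375 -0.1562 +0.0000 -0.3281]
  T[3,:] = [-0.3415 +0.0732 -0.5122 +0.0000]
|eigenvalues of T|: 0.8390, 0.4539, 0.2525, 0.2525.
ρ = 0.8390; 0.8390 < 1, so it converges for any x₀.

yes, ρ = 0.8390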